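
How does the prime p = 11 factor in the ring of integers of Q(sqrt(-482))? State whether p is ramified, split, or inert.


K = Q(sqrt(-482)). Since d mod 4 = 2, disc(K) = -1928.
Check p | disc: -1928 mod 11 = 8.
p does not divide disc. Compute Legendre symbol (d/p):
2^((11-1)/2) mod 11 = -1
(d/p) = -1, so p is inert: (p) stays prime with e=1, f=2, g=1.
Therefore p is inert.

inert


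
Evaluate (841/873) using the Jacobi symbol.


Compute (841/873) via quadratic reciprocity:
  reciprocity: (841/873) -> +(873/841)
  reduce: (32/841)
  pull out 2: (2/841) = +1  (since 841 mod 8 = 1)
  pull out 2: (2/841) = +1  (since 841 mod 8 = 1)
  pull out 2: (2/841) = +1  (since 841 mod 8 = 1)
  pull out 2: (2/841) = +1  (since 841 mod 8 = 1)
  pull out 2: (2/841) = +1  (since 841 mod 8 = 1)
  (1/841) = 1
Product of signs = 1

1


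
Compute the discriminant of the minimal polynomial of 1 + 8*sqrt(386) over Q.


The element 1 + 8*sqrt(386) has minimal polynomial:
x^2 - 2*x - 24703
Discriminant = (-2)^2 - 4*(-24703)
= 4 + 98812
= 98816

98816


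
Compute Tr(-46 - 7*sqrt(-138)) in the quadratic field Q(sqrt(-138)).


Tr(a + b*sqrt(d)) = (a + b*sqrt(d)) + (a - b*sqrt(d)) = 2a
= 2 * (-46)
= -92

-92


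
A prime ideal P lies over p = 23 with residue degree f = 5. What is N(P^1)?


N(P^a) = p^(a*f)
= 23^(1*5)
= 23^5
= 6436343

6436343


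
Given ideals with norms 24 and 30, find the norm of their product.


N(IJ) = N(I) * N(J)
= 24 * 30
= 720

720


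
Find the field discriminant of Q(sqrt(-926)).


For K = Q(sqrt(d)) with d squarefree: disc(K) = d if d = 1 mod 4, and disc(K) = 4d if d = 2 or 3 mod 4.
Here d = -926, and d mod 4 = 2.
d = 2 mod 4, not 1 (O_K = Z[sqrt(d)]), so disc(K) = 4d = 4 * (-926) = -3704

-3704


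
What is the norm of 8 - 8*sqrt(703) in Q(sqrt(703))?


N(a + b*sqrt(d)) = a^2 - d*b^2
= (8)^2 - (703)*(-8)^2
= 64 - 44992
= -44928

-44928


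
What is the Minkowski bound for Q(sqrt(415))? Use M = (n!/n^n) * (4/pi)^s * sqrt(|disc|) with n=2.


d = 415, d mod 4 = 3, so disc(K) = 4d = 1660; |disc(K)| = 1660
Real quadratic field, so n = 2, s = r2 = 0, r1 = 2
M = (n!/n^n) * (4/pi)^s * sqrt(|disc(K)|) = (2!/2^2) * (4/pi)^0 * sqrt(1660)
= 0.5 * 1.000000 * 40.743098
= 20.3715

20.3715


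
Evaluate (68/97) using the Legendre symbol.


p = 97 is prime, so compute (68/97) with the reciprocity algorithm (Jacobi-symbol steps: pull out 2s via (2/n), flip via reciprocity, reduce):
  pull out 2: (2/97) = +1  (since 97 mod 8 = 1)
  pull out 2: (2/97) = +1  (since 97 mod 8 = 1)
  reciprocity: (17/97) -> +(97/17)
  reduce: (12/17)
  pull out 2: (2/17) = +1  (since 17 mod 8 = 1)
  pull out 2: (2/17) = +1  (since 17 mod 8 = 1)
  reciprocity: (3/17) -> +(17/3)
  reduce: (2/3)
  pull out 2: (2/3) = -1  (since 3 mod 8 = 3)
  (1/3) = 1
Product of signs = -1
(68/97) = -1

-1


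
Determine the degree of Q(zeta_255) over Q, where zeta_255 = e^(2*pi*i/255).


The degree equals Euler's totient phi(255).
255 = 3 * 5 * 17
phi(255) = 128

128


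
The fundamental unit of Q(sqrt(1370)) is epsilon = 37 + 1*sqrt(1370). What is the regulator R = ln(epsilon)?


epsilon = 37 + 1*sqrt(1370)
= 74.0135
R = ln(74.0135)
= 4.3042

4.3042


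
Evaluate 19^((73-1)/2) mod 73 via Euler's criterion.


p = 73 is prime and the exponent is (p-1)/2 = 36, so by Euler's criterion 19^36 = (19/73) = +1 or -1 mod 73.
Compute by square-and-multiply:
  36 = 32 + 4 (binary 100100)
  Repeated squaring mod 73: 19^1 = 19, 19^2 = 69, 19^4 = 16, 19^8 = 37, 19^16 = 55, 19^32 = 32
  19^36 = 19^32 * 19^4 = 32 * 16 mod 73
    32 * 16 = 512 = 1 mod 73
  19^36 = 1 mod 73
Result 1: 19 is a quadratic residue mod 73.
19^36 mod 73 = 1

1


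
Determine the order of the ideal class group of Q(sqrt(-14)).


K = Q(sqrt(-14)). d mod 4 = 2, so D = disc(K) = 4d = -56
h(K) equals the number of primitive reduced positive-definite forms (a, b, c) = a*x^2 + b*x*y + c*y^2 with b^2 - 4ac = D,
where reduced means |b| <= a <= c, with b >= 0 whenever |b| = a or a = c, and primitive means gcd(a, b, c) = 1.
Reduced forces 3a^2 <= |D| = 56, so 1 <= a <= 4; b must have the parity of D, and c = (b^2 - D)/(4a) must be an integer >= a.
Enumerate a = 1..4, b in [-a, a]:
  a=1: (1, 0, 14)  [1]
  a=2: (2, 0, 7)  [1]
  a=3: (3, -2, 5), (3, 2, 5)  [2]
  a=4: none
Total reduced forms: 1 + 1 + 2 = 4
h = 4

4


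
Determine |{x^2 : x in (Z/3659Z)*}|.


For prime p, the number of non-zero quadratic residues is (p-1)/2.
= (3659-1)/2
= 1829

1829


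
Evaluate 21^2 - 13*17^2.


x^2 - d*y^2
= 21^2 - 13*17^2
= 441 - 3757
= -3316

-3316


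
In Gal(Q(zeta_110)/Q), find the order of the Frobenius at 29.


The Frobenius at p in Gal(Q(zeta_n)/Q) = (Z/nZ)* is the class of p, so its order is ord_110(29), the smallest k >= 1 with 29^k = 1 mod 110.
n = 110 = 2 * 5 * 11, phi(110) = 40; the order divides phi(n).
Divisors of 40: 1, 2, 4, 5, 8, 10, 20, 40
Repeated squaring mod 110: 29^1 = 29, 29^2 = 71, 29^4 = 91, 29^8 = 31, 29^16 = 81, 29^32 = 71
Test divisors in increasing order:
  k=1: 29^1 = 29 mod 110
  k=2: 29^2 = 71 mod 110
  k=4: 29^4 = 91 mod 110
  k=5: 29^5 = 91 * 29 = 109 mod 110
  k=8: 29^8 = 31 mod 110
  k=10: 29^10 = 31 * 71 = 1 mod 110  <- first divisor giving 1
Order = 10

10


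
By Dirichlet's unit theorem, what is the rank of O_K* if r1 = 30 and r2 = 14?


By Dirichlet's unit theorem:
rank = r1 + r2 - 1
= 30 + 14 - 1
= 43

43


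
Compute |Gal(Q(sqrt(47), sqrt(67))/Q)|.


The 2 square roots of distinct primes are multiplicatively independent over Q,
so [K:Q] = 2^2 and Gal(K/Q) is isomorphic to (Z/2Z)^2.
|Gal| = 2^2 = 4

4


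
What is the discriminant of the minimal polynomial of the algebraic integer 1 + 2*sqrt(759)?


The element 1 + 2*sqrt(759) has minimal polynomial:
x^2 - 2*x - 3035
Discriminant = (-2)^2 - 4*(-3035)
= 4 + 12140
= 12144

12144


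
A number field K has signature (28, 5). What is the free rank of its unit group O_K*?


By Dirichlet's unit theorem:
rank = r1 + r2 - 1
= 28 + 5 - 1
= 32

32


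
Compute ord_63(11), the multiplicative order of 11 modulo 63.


We want ord_63(11), the smallest k >= 1 with 11^k = 1 mod 63.
n = 63 = 3^2 * 7, phi(63) = 36; the order divides phi(n).
Divisors of 36: 1, 2, 3, 4, 6, 9, 12, 18, 36
Repeated squaring mod 63: 11^1 = 11, 11^2 = 58, 11^4 = 25, 11^8 = 58, 11^16 = 25, 11^32 = 58
Test divisors in increasing order:
  k=1: 11^1 = 11 mod 63
  k=2: 11^2 = 58 mod 63
  k=3: 11^3 = 58 * 11 = 8 mod 63
  k=4: 11^4 = 25 mod 63
  k=6: 11^6 = 25 * 58 = 1 mod 63  <- first divisor giving 1
Order = 6

6


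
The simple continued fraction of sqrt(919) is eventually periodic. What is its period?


Run the CF algorithm for sqrt(919).
a_0 = floor(sqrt(919)) = 30; set m_0=0, q_0=1.
Recurrence: m' = q*a - m,  q' = (d - m'^2)/q,  a' = floor((a_0 + m')/q').
  step 1: m=30, q=19, a=3
  step 2: m=27, q=10, a=5
  step 3: m=23, q=39, a=1
  step 4: m=16, q=17, a=2
  step 5: m=18, q=35, a=1
  step 6: m=17, q=18, a=2
  step 7: m=19, q=31, a=1
  step 8: m=12, q=25, a=1
  step 9: m=13, q=30, a=1
  step 10: m=17, q=21, a=2
  step 11: m=25, q=14, a=3
  step 12: m=17, q=45, a=1
  step 13: m=28, q=3, a=19
  step 14: m=29, q=26, a=2
  step 15: m=23, q=15, a=3
  step 16: m=22, q=29, a=1
  step 17: m=7, q=30, a=1
  step 18: m=23, q=13, a=4
  step 19: m=29, q=6, a=9
  step 20: m=25, q=49, a=1
  step 21: m=24, q=7, a=7
  step 22: m=25, q=42, a=1
  step 23: m=17, q=15, a=3
  step 24: m=28, q=9, a=6
  step 25: m=26, q=27, a=2
  step 26: m=28, q=5, a=11
  step 27: m=27, q=38, a=1
  step 28: m=11, q=21, a=1
  step 29: m=10, q=39, a=1
  step 30: m=29, q=2, a=29
  step 31: m=29, q=39, a=1
  step 32: m=10, q=21, a=1
  step 33: m=11, q=38, a=1
  step 34: m=27, q=5, a=11
  step 35: m=28, q=27, a=2
  step 36: m=26, q=9, a=6
  step 37: m=28, q=15, a=3
  step 38: m=17, q=42, a=1
  step 39: m=25, q=7, a=7
  step 40: m=24, q=49, a=1
  step 41: m=25, q=6, a=9
  step 42: m=29, q=13, a=4
  step 43: m=23, q=30, a=1
  step 44: m=7, q=29, a=1
  step 45: m=22, q=15, a=3
  step 46: m=23, q=26, a=2
  step 47: m=29, q=3, a=19
  step 48: m=28, q=45, a=1
  step 49: m=17, q=14, a=3
  step 50: m=25, q=21, a=2
  step 51: m=17, q=30, a=1
  step 52: m=13, q=25, a=1
  step 53: m=12, q=31, a=1
  step 54: m=19, q=18, a=2
  step 55: m=17, q=35, a=1
  step 56: m=18, q=17, a=2
  step 57: m=16, q=39, a=1
  step 58: m=23, q=10, a=5
  step 59: m=27, q=19, a=3
  step 60: m=30, q=1, a=60
a_60 = 2*a_0 = 60, so the period closes here.
sqrt(919) = [30; 3, 5, 1, 2, 1, 2, 1, 1, 1, 2, 3, 1, 19, 2, 3, 1, 1, 4, 9, 1, 7, 1, 3, 6, 2, 11, 1, 1, 1, 29, 1, 1, 1, 11, 2, 6, 3, 1, 7, 1, 9, 4, 1, 1, 3, 2, 19, 1, 3, 2, 1, 1, 1, 2, 1, 2, 1, 5, 3, 60]
Period length = 60

60


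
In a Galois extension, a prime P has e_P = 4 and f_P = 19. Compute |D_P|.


|D_P| = e * f
= 4 * 19
= 76

76


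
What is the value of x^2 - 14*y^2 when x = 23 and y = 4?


x^2 - d*y^2
= 23^2 - 14*4^2
= 529 - 224
= 305

305


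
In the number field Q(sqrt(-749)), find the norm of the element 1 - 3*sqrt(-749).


N(a + b*sqrt(d)) = a^2 - d*b^2
= (1)^2 - (-749)*(-3)^2
= 1 + 6741
= 6742

6742


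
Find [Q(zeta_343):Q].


The degree equals Euler's totient phi(343).
343 = 7^3
phi(343) = 294

294


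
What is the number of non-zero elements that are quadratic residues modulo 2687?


For prime p, the number of non-zero quadratic residues is (p-1)/2.
= (2687-1)/2
= 1343

1343


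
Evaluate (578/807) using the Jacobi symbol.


Compute (578/807) via quadratic reciprocity:
  pull out 2: (2/807) = +1  (since 807 mod 8 = 7)
  reciprocity: (289/807) -> +(807/289)
  reduce: (229/289)
  reciprocity: (229/289) -> +(289/229)
  reduce: (60/229)
  pull out 2: (2/229) = -1  (since 229 mod 8 = 5)
  pull out 2: (2/229) = -1  (since 229 mod 8 = 5)
  reciprocity: (15/229) -> +(229/15)
  reduce: (4/15)
  pull out 2: (2/15) = +1  (since 15 mod 8 = 7)
  pull out 2: (2/15) = +1  (since 15 mod 8 = 7)
  (1/15) = 1
Product of signs = 1

1


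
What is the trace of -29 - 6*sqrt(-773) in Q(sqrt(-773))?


Tr(a + b*sqrt(d)) = (a + b*sqrt(d)) + (a - b*sqrt(d)) = 2a
= 2 * (-29)
= -58

-58


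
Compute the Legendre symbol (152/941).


p = 941 is prime, so compute (152/941) with the reciprocity algorithm (Jacobi-symbol steps: pull out 2s via (2/n), flip via reciprocity, reduce):
  pull out 2: (2/941) = -1  (since 941 mod 8 = 5)
  pull out 2: (2/941) = -1  (since 941 mod 8 = 5)
  pull out 2: (2/941) = -1  (since 941 mod 8 = 5)
  reciprocity: (19/941) -> +(941/19)
  reduce: (10/19)
  pull out 2: (2/19) = -1  (since 19 mod 8 = 3)
  reciprocity: (5/19) -> +(19/5)
  reduce: (4/5)
  pull out 2: (2/5) = -1  (since 5 mod 8 = 5)
  pull out 2: (2/5) = -1  (since 5 mod 8 = 5)
  (1/5) = 1
Product of signs = 1
(152/941) = 1

1


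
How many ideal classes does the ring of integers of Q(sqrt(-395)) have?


K = Q(sqrt(-395)). d mod 4 = 1, so D = disc(K) = d = -395
h(K) equals the number of primitive reduced positive-definite forms (a, b, c) = a*x^2 + b*x*y + c*y^2 with b^2 - 4ac = D,
where reduced means |b| <= a <= c, with b >= 0 whenever |b| = a or a = c, and primitive means gcd(a, b, c) = 1.
Reduced forces 3a^2 <= |D| = 395, so 1 <= a <= 11; b must have the parity of D, and c = (b^2 - D)/(4a) must be an integer >= a.
Enumerate a = 1..11, b in [-a, a]:
  a=1: (1, 1, 99)  [1]
  a=2: none
  a=3: (3, -1, 33), (3, 1, 33)  [2]
  a=4: none
  a=5: (5, 5, 21)  [1]
  a=6: none
  a=7: (7, -5, 15), (7, 5, 15)  [2]
  a=8: none
  a=9: (9, -1, 11), (9, 1, 11)  [2]
  a=10..11: none
Total reduced forms: 1 + 2 + 1 + 2 + 2 = 8
h = 8

8


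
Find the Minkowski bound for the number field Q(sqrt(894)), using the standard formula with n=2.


d = 894, d mod 4 = 2, so disc(K) = 4d = 3576; |disc(K)| = 3576
Real quadratic field, so n = 2, s = r2 = 0, r1 = 2
M = (n!/n^n) * (4/pi)^s * sqrt(|disc(K)|) = (2!/2^2) * (4/pi)^0 * sqrt(3576)
= 0.5 * 1.000000 * 59.799666
= 29.8998

29.8998


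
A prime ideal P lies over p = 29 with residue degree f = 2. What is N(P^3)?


N(P^a) = p^(a*f)
= 29^(3*2)
= 29^6
= 594823321

594823321


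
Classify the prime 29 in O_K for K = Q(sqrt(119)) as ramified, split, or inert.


K = Q(sqrt(119)). Since d mod 4 = 3, disc(K) = 476.
Check p | disc: 476 mod 29 = 12.
p does not divide disc. Compute Legendre symbol (d/p):
3^((29-1)/2) mod 29 = -1
(d/p) = -1, so p is inert: (p) stays prime with e=1, f=2, g=1.
Therefore p is inert.

inert


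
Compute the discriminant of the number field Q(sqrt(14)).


For K = Q(sqrt(d)) with d squarefree: disc(K) = d if d = 1 mod 4, and disc(K) = 4d if d = 2 or 3 mod 4.
Here d = 14, and d mod 4 = 2.
d = 2 mod 4, not 1 (O_K = Z[sqrt(d)]), so disc(K) = 4d = 4 * (14) = 56

56


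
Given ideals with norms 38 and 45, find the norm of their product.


N(IJ) = N(I) * N(J)
= 38 * 45
= 1710

1710


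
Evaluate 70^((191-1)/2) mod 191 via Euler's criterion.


p = 191 is prime and the exponent is (p-1)/2 = 95, so by Euler's criterion 70^95 = (70/191) = +1 or -1 mod 191.
Compute by square-and-multiply:
  95 = 64 + 16 + 8 + 4 + 2 + 1 (binary 1011111)
  Repeated squaring mod 191: 70^1 = 70, 70^2 = 125, 70^4 = 154, 70^8 = 32, 70^16 = 69, 70^32 = 177, 70^64 = 5
  70^95 = 70^64 * 70^16 * 70^8 * 70^4 * 70^2 * 70^1 = 5 * 69 * 32 * 154 * 125 * 70 mod 191
    5 * 69 = 345 = 154 mod 191
    154 * 32 = 4928 = 153 mod 191
    153 * 154 = 23562 = 69 mod 191
    69 * 125 = 8625 = 30 mod 191
    30 * 70 = 2100 = 190 mod 191
  70^95 = 190 mod 191
Result 190 = p - 1 = -1 mod 191: 70 is a quadratic non-residue mod 191. As a residue in [0, p-1] the value is 190.
70^95 mod 191 = 190

190


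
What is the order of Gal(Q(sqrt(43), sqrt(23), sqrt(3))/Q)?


The 3 square roots of distinct primes are multiplicatively independent over Q,
so [K:Q] = 2^3 and Gal(K/Q) is isomorphic to (Z/2Z)^3.
|Gal| = 2^3 = 8

8


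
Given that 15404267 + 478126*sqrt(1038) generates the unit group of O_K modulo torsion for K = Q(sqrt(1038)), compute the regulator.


epsilon = 15404267 + 478126*sqrt(1038)
= 3.0809e+07
R = ln(3.0809e+07)
= 17.2433

17.2433


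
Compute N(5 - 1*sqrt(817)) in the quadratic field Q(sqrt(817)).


N(a + b*sqrt(d)) = a^2 - d*b^2
= (5)^2 - (817)*(-1)^2
= 25 - 817
= -792

-792


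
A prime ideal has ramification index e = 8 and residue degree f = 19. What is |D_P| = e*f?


|D_P| = e * f
= 8 * 19
= 152

152


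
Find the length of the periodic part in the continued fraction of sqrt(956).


Run the CF algorithm for sqrt(956).
a_0 = floor(sqrt(956)) = 30; set m_0=0, q_0=1.
Recurrence: m' = q*a - m,  q' = (d - m'^2)/q,  a' = floor((a_0 + m')/q').
  step 1: m=30, q=56, a=1
  step 2: m=26, q=5, a=11
  step 3: m=29, q=23, a=2
  step 4: m=17, q=29, a=1
  step 5: m=12, q=28, a=1
  step 6: m=16, q=25, a=1
  step 7: m=9, q=35, a=1
  step 8: m=26, q=8, a=7
  step 9: m=30, q=7, a=8
  step 10: m=26, q=40, a=1
  step 11: m=14, q=19, a=2
  step 12: m=24, q=20, a=2
  step 13: m=16, q=35, a=1
  step 14: m=19, q=17, a=2
  step 15: m=15, q=43, a=1
  step 16: m=28, q=4, a=14
  step 17: m=28, q=43, a=1
  step 18: m=15, q=17, a=2
  step 19: m=19, q=35, a=1
  step 20: m=16, q=20, a=2
  step 21: m=24, q=19, a=2
  step 22: m=14, q=40, a=1
  step 23: m=26, q=7, a=8
  step 24: m=30, q=8, a=7
  step 25: m=26, q=35, a=1
  step 26: m=9, q=25, a=1
  step 27: m=16, q=28, a=1
  step 28: m=12, q=29, a=1
  step 29: m=17, q=23, a=2
  step 30: m=29, q=5, a=11
  step 31: m=26, q=56, a=1
  step 32: m=30, q=1, a=60
a_32 = 2*a_0 = 60, so the period closes here.
sqrt(956) = [30; 1, 11, 2, 1, 1, 1, 1, 7, 8, 1, 2, 2, 1, 2, 1, 14, 1, 2, 1, 2, 2, 1, 8, 7, 1, 1, 1, 1, 2, 11, 1, 60]
Period length = 32

32


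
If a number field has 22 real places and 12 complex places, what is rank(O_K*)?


By Dirichlet's unit theorem:
rank = r1 + r2 - 1
= 22 + 12 - 1
= 33

33


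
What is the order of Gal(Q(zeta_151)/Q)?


|Gal(Q(zeta_151)/Q)| = phi(151)
= 150

150


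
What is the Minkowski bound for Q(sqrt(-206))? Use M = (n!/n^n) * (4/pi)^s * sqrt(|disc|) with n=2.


d = -206, d mod 4 = 2, so disc(K) = 4d = -824; |disc(K)| = 824
Imaginary quadratic field, so n = 2, s = r2 = 1, r1 = 0
M = (n!/n^n) * (4/pi)^s * sqrt(|disc(K)|) = (2!/2^2) * (4/pi)^1 * sqrt(824)
= 0.5 * 1.273240 * 28.705400
= 18.2744

18.2744


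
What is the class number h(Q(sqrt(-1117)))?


K = Q(sqrt(-1117)). d mod 4 = 3, so D = disc(K) = 4d = -4468
h(K) equals the number of primitive reduced positive-definite forms (a, b, c) = a*x^2 + b*x*y + c*y^2 with b^2 - 4ac = D,
where reduced means |b| <= a <= c, with b >= 0 whenever |b| = a or a = c, and primitive means gcd(a, b, c) = 1.
Reduced forces 3a^2 <= |D| = 4468, so 1 <= a <= 38; b must have the parity of D, and c = (b^2 - D)/(4a) must be an integer >= a.
Enumerate a = 1..38, b in [-a, a]:
  a=1: (1, 0, 1117)  [1]
  a=2: (2, 2, 559)  [1]
  a=3..10: none
  a=11: (11, -8, 103), (11, 8, 103)  [2]
  a=12: none
  a=13: (13, -2, 86), (13, 2, 86)  [2]
  a=14..18: none
  a=19: (19, -4, 59), (19, 4, 59)  [2]
  a=20..21: none
  a=22: (22, -14, 53), (22, 14, 53)  [2]
  a=23..25: none
  a=26: (26, -2, 43), (26, 2, 43)  [2]
  a=27..36: none
  a=37: (37, -34, 38), (37, 34, 38)  [2]
  a=38: none
Total reduced forms: 1 + 1 + 2 + 2 + 2 + 2 + 2 + 2 = 14
h = 14

14


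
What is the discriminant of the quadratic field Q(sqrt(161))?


For K = Q(sqrt(d)) with d squarefree: disc(K) = d if d = 1 mod 4, and disc(K) = 4d if d = 2 or 3 mod 4.
Here d = 161, and d mod 4 = 1.
d = 1 mod 4 (O_K = Z[(1+sqrt(d))/2]), so disc(K) = d = 161

161


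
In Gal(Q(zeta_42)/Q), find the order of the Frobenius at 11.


The Frobenius at p in Gal(Q(zeta_n)/Q) = (Z/nZ)* is the class of p, so its order is ord_42(11), the smallest k >= 1 with 11^k = 1 mod 42.
n = 42 = 2 * 3 * 7, phi(42) = 12; the order divides phi(n).
Divisors of 12: 1, 2, 3, 4, 6, 12
Repeated squaring mod 42: 11^1 = 11, 11^2 = 37, 11^4 = 25, 11^8 = 37
Test divisors in increasing order:
  k=1: 11^1 = 11 mod 42
  k=2: 11^2 = 37 mod 42
  k=3: 11^3 = 37 * 11 = 29 mod 42
  k=4: 11^4 = 25 mod 42
  k=6: 11^6 = 25 * 37 = 1 mod 42  <- first divisor giving 1
Order = 6

6


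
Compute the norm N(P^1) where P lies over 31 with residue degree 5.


N(P^a) = p^(a*f)
= 31^(1*5)
= 31^5
= 28629151

28629151


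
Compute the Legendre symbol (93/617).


p = 617 is prime, so compute (93/617) with the reciprocity algorithm (Jacobi-symbol steps: pull out 2s via (2/n), flip via reciprocity, reduce):
  reciprocity: (93/617) -> +(617/93)
  reduce: (59/93)
  reciprocity: (59/93) -> +(93/59)
  reduce: (34/59)
  pull out 2: (2/59) = -1  (since 59 mod 8 = 3)
  reciprocity: (17/59) -> +(59/17)
  reduce: (8/17)
  pull out 2: (2/17) = +1  (since 17 mod 8 = 1)
  pull out 2: (2/17) = +1  (since 17 mod 8 = 1)
  pull out 2: (2/17) = +1  (since 17 mod 8 = 1)
  (1/17) = 1
Product of signs = -1
(93/617) = -1

-1


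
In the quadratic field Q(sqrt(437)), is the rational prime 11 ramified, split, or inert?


K = Q(sqrt(437)). Since d mod 4 = 1, disc(K) = 437.
Check p | disc: 437 mod 11 = 8.
p does not divide disc. Compute Legendre symbol (d/p):
8^((11-1)/2) mod 11 = -1
(d/p) = -1, so p is inert: (p) stays prime with e=1, f=2, g=1.
Therefore p is inert.

inert


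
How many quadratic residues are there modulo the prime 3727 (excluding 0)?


For prime p, the number of non-zero quadratic residues is (p-1)/2.
= (3727-1)/2
= 1863

1863


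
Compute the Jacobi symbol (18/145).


Compute (18/145) via quadratic reciprocity:
  pull out 2: (2/145) = +1  (since 145 mod 8 = 1)
  reciprocity: (9/145) -> +(145/9)
  reduce: (1/9)
  (1/9) = 1
Product of signs = 1

1


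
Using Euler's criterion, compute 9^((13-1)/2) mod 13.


p = 13 is prime and the exponent is (p-1)/2 = 6, so by Euler's criterion 9^6 = (9/13) = +1 or -1 mod 13.
Compute by square-and-multiply:
  6 = 4 + 2 (binary 110)
  Repeated squaring mod 13: 9^1 = 9, 9^2 = 3, 9^4 = 9
  9^6 = 9^4 * 9^2 = 9 * 3 mod 13
    9 * 3 = 27 = 1 mod 13
  9^6 = 1 mod 13
Result 1: 9 is a quadratic residue mod 13.
9^6 mod 13 = 1

1


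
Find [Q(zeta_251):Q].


The degree equals Euler's totient phi(251).
251 = 251
phi(251) = 250

250


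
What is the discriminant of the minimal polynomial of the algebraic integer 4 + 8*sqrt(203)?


The element 4 + 8*sqrt(203) has minimal polynomial:
x^2 - 8*x - 12976
Discriminant = (-8)^2 - 4*(-12976)
= 64 + 51904
= 51968

51968


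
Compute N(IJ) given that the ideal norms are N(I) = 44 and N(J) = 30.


N(IJ) = N(I) * N(J)
= 44 * 30
= 1320

1320


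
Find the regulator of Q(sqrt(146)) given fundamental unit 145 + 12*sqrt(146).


epsilon = 145 + 12*sqrt(146)
= 289.9966
R = ln(289.9966)
= 5.6699

5.6699


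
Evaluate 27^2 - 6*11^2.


x^2 - d*y^2
= 27^2 - 6*11^2
= 729 - 726
= 3

3


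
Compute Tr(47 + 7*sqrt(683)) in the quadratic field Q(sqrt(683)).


Tr(a + b*sqrt(d)) = (a + b*sqrt(d)) + (a - b*sqrt(d)) = 2a
= 2 * (47)
= 94

94


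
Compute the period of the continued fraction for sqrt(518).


Run the CF algorithm for sqrt(518).
a_0 = floor(sqrt(518)) = 22; set m_0=0, q_0=1.
Recurrence: m' = q*a - m,  q' = (d - m'^2)/q,  a' = floor((a_0 + m')/q').
  step 1: m=22, q=34, a=1
  step 2: m=12, q=11, a=3
  step 3: m=21, q=7, a=6
  step 4: m=21, q=11, a=3
  step 5: m=12, q=34, a=1
  step 6: m=22, q=1, a=44
a_6 = 2*a_0 = 44, so the period closes here.
sqrt(518) = [22; 1, 3, 6, 3, 1, 44]
Period length = 6

6


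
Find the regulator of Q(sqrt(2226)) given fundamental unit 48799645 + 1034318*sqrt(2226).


epsilon = 48799645 + 1034318*sqrt(2226)
= 9.7599e+07
R = ln(9.7599e+07)
= 18.3964

18.3964


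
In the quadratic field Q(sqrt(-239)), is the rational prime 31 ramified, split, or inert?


K = Q(sqrt(-239)). Since d mod 4 = 1, disc(K) = -239.
Check p | disc: -239 mod 31 = 9.
p does not divide disc. Compute Legendre symbol (d/p):
9^((31-1)/2) mod 31 = 1
(d/p) = 1, so p splits: (p) = P*P' with e=1, f=1, g=2.
Therefore p is split.

split


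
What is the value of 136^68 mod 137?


p = 137 is prime and the exponent is (p-1)/2 = 68, so by Euler's criterion 136^68 = (136/137) = +1 or -1 mod 137.
Compute by square-and-multiply:
  68 = 64 + 4 (binary 1000100)
  Repeated squaring mod 137: 136^1 = 136, 136^2 = 1, 136^4 = 1, 136^8 = 1, 136^16 = 1, 136^32 = 1, 136^64 = 1
  136^68 = 136^64 * 136^4 = 1 * 1 mod 137
    1 * 1 = 1 = 1 mod 137
  136^68 = 1 mod 137
Result 1: 136 is a quadratic residue mod 137.
136^68 mod 137 = 1

1


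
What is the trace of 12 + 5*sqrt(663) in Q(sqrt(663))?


Tr(a + b*sqrt(d)) = (a + b*sqrt(d)) + (a - b*sqrt(d)) = 2a
= 2 * (12)
= 24

24


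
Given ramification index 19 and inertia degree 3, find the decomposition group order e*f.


|D_P| = e * f
= 19 * 3
= 57

57


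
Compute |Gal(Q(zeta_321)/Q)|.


|Gal(Q(zeta_321)/Q)| = phi(321)
= 212

212


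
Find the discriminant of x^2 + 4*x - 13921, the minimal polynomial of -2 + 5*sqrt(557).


The element -2 + 5*sqrt(557) has minimal polynomial:
x^2 + 4*x - 13921
Discriminant = (4)^2 - 4*(-13921)
= 16 + 55684
= 55700

55700


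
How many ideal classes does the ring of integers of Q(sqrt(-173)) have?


K = Q(sqrt(-173)). d mod 4 = 3, so D = disc(K) = 4d = -692
h(K) equals the number of primitive reduced positive-definite forms (a, b, c) = a*x^2 + b*x*y + c*y^2 with b^2 - 4ac = D,
where reduced means |b| <= a <= c, with b >= 0 whenever |b| = a or a = c, and primitive means gcd(a, b, c) = 1.
Reduced forces 3a^2 <= |D| = 692, so 1 <= a <= 15; b must have the parity of D, and c = (b^2 - D)/(4a) must be an integer >= a.
Enumerate a = 1..15, b in [-a, a]:
  a=1: (1, 0, 173)  [1]
  a=2: (2, 2, 87)  [1]
  a=3: (3, -2, 58), (3, 2, 58)  [2]
  a=4..5: none
  a=6: (6, -2, 29), (6, 2, 29)  [2]
  a=7: (7, -6, 26), (7, 6, 26)  [2]
  a=8: none
  a=9: (9, -8, 21), (9, 8, 21)  [2]
  a=10: none
  a=11: (11, -10, 18), (11, 10, 18)  [2]
  a=12: none
  a=13: (13, -6, 14), (13, 6, 14)  [2]
  a=14..15: none
Total reduced forms: 1 + 1 + 2 + 2 + 2 + 2 + 2 + 2 = 14
h = 14

14


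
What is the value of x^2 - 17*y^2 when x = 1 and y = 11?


x^2 - d*y^2
= 1^2 - 17*11^2
= 1 - 2057
= -2056

-2056


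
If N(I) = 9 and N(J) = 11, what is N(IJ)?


N(IJ) = N(I) * N(J)
= 9 * 11
= 99

99


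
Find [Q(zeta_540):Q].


The degree equals Euler's totient phi(540).
540 = 2^2 * 3^3 * 5
phi(540) = 144

144


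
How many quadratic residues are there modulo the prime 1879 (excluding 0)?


For prime p, the number of non-zero quadratic residues is (p-1)/2.
= (1879-1)/2
= 939

939


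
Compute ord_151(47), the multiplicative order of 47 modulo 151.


We want ord_151(47), the smallest k >= 1 with 47^k = 1 mod 151.
n = 151 = 151, phi(151) = 150; the order divides phi(n).
Divisors of 150: 1, 2, 3, 5, 6, 10, 15, 25, 30, 50, 75, 150
Repeated squaring mod 151: 47^1 = 47, 47^2 = 95, 47^4 = 116, 47^8 = 17, 47^16 = 138, 47^32 = 18, 47^64 = 22, 47^128 = 31
Test divisors in increasing order:
  k=1: 47^1 = 47 mod 151
  k=2: 47^2 = 95 mod 151
  k=3: 47^3 = 95 * 47 = 86 mod 151
  k=5: 47^5 = 116 * 47 = 16 mod 151
  k=6: 47^6 = 116 * 95 = 148 mod 151
  k=10: 47^10 = 17 * 95 = 105 mod 151
  k=15: 47^15 = 17 * 116 * 95 * 47 = 19 mod 151
  k=25: 47^25 = 138 * 17 * 47 = 32 mod 151
  k=30: 47^30 = 138 * 17 * 116 * 95 = 59 mod 151
  k=50: 47^50 = 18 * 138 * 95 = 118 mod 151
  k=75: 47^75 = 22 * 17 * 95 * 47 = 1 mod 151  <- first divisor giving 1
Order = 75

75


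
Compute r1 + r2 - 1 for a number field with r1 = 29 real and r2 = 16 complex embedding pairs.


By Dirichlet's unit theorem:
rank = r1 + r2 - 1
= 29 + 16 - 1
= 44

44


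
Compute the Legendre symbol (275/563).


p = 563 is prime, so compute (275/563) with the reciprocity algorithm (Jacobi-symbol steps: pull out 2s via (2/n), flip via reciprocity, reduce):
  reciprocity: (275/563) -> -(563/275)
  reduce: (13/275)
  reciprocity: (13/275) -> +(275/13)
  reduce: (2/13)
  pull out 2: (2/13) = -1  (since 13 mod 8 = 5)
  (1/13) = 1
Product of signs = 1
(275/563) = 1

1


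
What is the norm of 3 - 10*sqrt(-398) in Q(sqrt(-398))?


N(a + b*sqrt(d)) = a^2 - d*b^2
= (3)^2 - (-398)*(-10)^2
= 9 + 39800
= 39809

39809


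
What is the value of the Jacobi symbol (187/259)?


Compute (187/259) via quadratic reciprocity:
  reciprocity: (187/259) -> -(259/187)
  reduce: (72/187)
  pull out 2: (2/187) = -1  (since 187 mod 8 = 3)
  pull out 2: (2/187) = -1  (since 187 mod 8 = 3)
  pull out 2: (2/187) = -1  (since 187 mod 8 = 3)
  reciprocity: (9/187) -> +(187/9)
  reduce: (7/9)
  reciprocity: (7/9) -> +(9/7)
  reduce: (2/7)
  pull out 2: (2/7) = +1  (since 7 mod 8 = 7)
  (1/7) = 1
Product of signs = 1

1


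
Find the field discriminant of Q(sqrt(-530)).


For K = Q(sqrt(d)) with d squarefree: disc(K) = d if d = 1 mod 4, and disc(K) = 4d if d = 2 or 3 mod 4.
Here d = -530, and d mod 4 = 2.
d = 2 mod 4, not 1 (O_K = Z[sqrt(d)]), so disc(K) = 4d = 4 * (-530) = -2120

-2120


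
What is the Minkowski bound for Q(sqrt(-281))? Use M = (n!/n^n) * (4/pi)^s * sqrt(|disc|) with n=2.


d = -281, d mod 4 = 3, so disc(K) = 4d = -1124; |disc(K)| = 1124
Imaginary quadratic field, so n = 2, s = r2 = 1, r1 = 0
M = (n!/n^n) * (4/pi)^s * sqrt(|disc(K)|) = (2!/2^2) * (4/pi)^1 * sqrt(1124)
= 0.5 * 1.273240 * 33.526109
= 21.3434

21.3434


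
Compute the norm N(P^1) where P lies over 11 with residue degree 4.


N(P^a) = p^(a*f)
= 11^(1*4)
= 11^4
= 14641

14641


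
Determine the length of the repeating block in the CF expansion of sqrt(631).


Run the CF algorithm for sqrt(631).
a_0 = floor(sqrt(631)) = 25; set m_0=0, q_0=1.
Recurrence: m' = q*a - m,  q' = (d - m'^2)/q,  a' = floor((a_0 + m')/q').
  step 1: m=25, q=6, a=8
  step 2: m=23, q=17, a=2
  step 3: m=11, q=30, a=1
  step 4: m=19, q=9, a=4
  step 5: m=17, q=38, a=1
  step 6: m=21, q=5, a=9
  step 7: m=24, q=11, a=4
  step 8: m=20, q=21, a=2
  step 9: m=22, q=7, a=6
  step 10: m=20, q=33, a=1
  step 11: m=13, q=14, a=2
  step 12: m=15, q=29, a=1
  step 13: m=14, q=15, a=2
  step 14: m=16, q=25, a=1
  step 15: m=9, q=22, a=1
  step 16: m=13, q=21, a=1
  step 17: m=8, q=27, a=1
  step 18: m=19, q=10, a=4
  step 19: m=21, q=19, a=2
  step 20: m=17, q=18, a=2
  step 21: m=19, q=15, a=2
  step 22: m=11, q=34, a=1
  step 23: m=23, q=3, a=16
  step 24: m=25, q=2, a=25
  step 25: m=25, q=3, a=16
  step 26: m=23, q=34, a=1
  step 27: m=11, q=15, a=2
  step 28: m=19, q=18, a=2
  step 29: m=17, q=19, a=2
  step 30: m=21, q=10, a=4
  step 31: m=19, q=27, a=1
  step 32: m=8, q=21, a=1
  step 33: m=13, q=22, a=1
  step 34: m=9, q=25, a=1
  step 35: m=16, q=15, a=2
  step 36: m=14, q=29, a=1
  step 37: m=15, q=14, a=2
  step 38: m=13, q=33, a=1
  step 39: m=20, q=7, a=6
  step 40: m=22, q=21, a=2
  step 41: m=20, q=11, a=4
  step 42: m=24, q=5, a=9
  step 43: m=21, q=38, a=1
  step 44: m=17, q=9, a=4
  step 45: m=19, q=30, a=1
  step 46: m=11, q=17, a=2
  step 47: m=23, q=6, a=8
  step 48: m=25, q=1, a=50
a_48 = 2*a_0 = 50, so the period closes here.
sqrt(631) = [25; 8, 2, 1, 4, 1, 9, 4, 2, 6, 1, 2, 1, 2, 1, 1, 1, 1, 4, 2, 2, 2, 1, 16, 25, 16, 1, 2, 2, 2, 4, 1, 1, 1, 1, 2, 1, 2, 1, 6, 2, 4, 9, 1, 4, 1, 2, 8, 50]
Period length = 48

48


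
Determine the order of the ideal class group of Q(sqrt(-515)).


K = Q(sqrt(-515)). d mod 4 = 1, so D = disc(K) = d = -515
h(K) equals the number of primitive reduced positive-definite forms (a, b, c) = a*x^2 + b*x*y + c*y^2 with b^2 - 4ac = D,
where reduced means |b| <= a <= c, with b >= 0 whenever |b| = a or a = c, and primitive means gcd(a, b, c) = 1.
Reduced forces 3a^2 <= |D| = 515, so 1 <= a <= 13; b must have the parity of D, and c = (b^2 - D)/(4a) must be an integer >= a.
Enumerate a = 1..13, b in [-a, a]:
  a=1: (1, 1, 129)  [1]
  a=2: none
  a=3: (3, -1, 43), (3, 1, 43)  [2]
  a=4: none
  a=5: (5, 5, 27)  [1]
  a=6..8: none
  a=9: (9, -5, 15), (9, 5, 15)  [2]
  a=10..13: none
Total reduced forms: 1 + 2 + 1 + 2 = 6
h = 6

6


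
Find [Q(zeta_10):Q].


The degree equals Euler's totient phi(10).
10 = 2 * 5
phi(10) = 4

4


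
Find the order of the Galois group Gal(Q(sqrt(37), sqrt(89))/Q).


The 2 square roots of distinct primes are multiplicatively independent over Q,
so [K:Q] = 2^2 and Gal(K/Q) is isomorphic to (Z/2Z)^2.
|Gal| = 2^2 = 4

4


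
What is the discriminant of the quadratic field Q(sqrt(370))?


For K = Q(sqrt(d)) with d squarefree: disc(K) = d if d = 1 mod 4, and disc(K) = 4d if d = 2 or 3 mod 4.
Here d = 370, and d mod 4 = 2.
d = 2 mod 4, not 1 (O_K = Z[sqrt(d)]), so disc(K) = 4d = 4 * (370) = 1480

1480


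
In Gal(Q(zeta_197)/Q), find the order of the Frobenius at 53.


The Frobenius at p in Gal(Q(zeta_n)/Q) = (Z/nZ)* is the class of p, so its order is ord_197(53), the smallest k >= 1 with 53^k = 1 mod 197.
n = 197 = 197, phi(197) = 196; the order divides phi(n).
Divisors of 196: 1, 2, 4, 7, 14, 28, 49, 98, 196
Repeated squaring mod 197: 53^1 = 53, 53^2 = 51, 53^4 = 40, 53^8 = 24, 53^16 = 182, 53^32 = 28, 53^64 = 193, 53^128 = 16
Test divisors in increasing order:
  k=1: 53^1 = 53 mod 197
  k=2: 53^2 = 51 mod 197
  k=4: 53^4 = 40 mod 197
  k=7: 53^7 = 40 * 51 * 53 = 164 mod 197
  k=14: 53^14 = 24 * 40 * 51 = 104 mod 197
  k=28: 53^28 = 182 * 24 * 40 = 178 mod 197
  k=49: 53^49 = 28 * 182 * 53 = 1 mod 197  <- first divisor giving 1
Order = 49

49


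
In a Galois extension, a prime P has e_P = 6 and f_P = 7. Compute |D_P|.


|D_P| = e * f
= 6 * 7
= 42

42


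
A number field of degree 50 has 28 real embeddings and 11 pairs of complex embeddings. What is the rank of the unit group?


By Dirichlet's unit theorem:
rank = r1 + r2 - 1
= 28 + 11 - 1
= 38

38


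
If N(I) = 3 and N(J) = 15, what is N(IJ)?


N(IJ) = N(I) * N(J)
= 3 * 15
= 45

45


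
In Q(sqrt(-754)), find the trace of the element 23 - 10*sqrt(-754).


Tr(a + b*sqrt(d)) = (a + b*sqrt(d)) + (a - b*sqrt(d)) = 2a
= 2 * (23)
= 46

46


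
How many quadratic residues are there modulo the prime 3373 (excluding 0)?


For prime p, the number of non-zero quadratic residues is (p-1)/2.
= (3373-1)/2
= 1686

1686


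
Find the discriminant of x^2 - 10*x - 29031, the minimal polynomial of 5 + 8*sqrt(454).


The element 5 + 8*sqrt(454) has minimal polynomial:
x^2 - 10*x - 29031
Discriminant = (-10)^2 - 4*(-29031)
= 100 + 116124
= 116224

116224


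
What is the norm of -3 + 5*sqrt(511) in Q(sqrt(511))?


N(a + b*sqrt(d)) = a^2 - d*b^2
= (-3)^2 - (511)*(5)^2
= 9 - 12775
= -12766

-12766


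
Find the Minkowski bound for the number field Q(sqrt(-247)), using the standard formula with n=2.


d = -247, d mod 4 = 1, so disc(K) = d = -247; |disc(K)| = 247
Imaginary quadratic field, so n = 2, s = r2 = 1, r1 = 0
M = (n!/n^n) * (4/pi)^s * sqrt(|disc(K)|) = (2!/2^2) * (4/pi)^1 * sqrt(247)
= 0.5 * 1.273240 * 15.716234
= 10.0053

10.0053


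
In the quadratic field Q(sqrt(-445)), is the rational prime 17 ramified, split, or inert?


K = Q(sqrt(-445)). Since d mod 4 = 3, disc(K) = -1780.
Check p | disc: -1780 mod 17 = 5.
p does not divide disc. Compute Legendre symbol (d/p):
14^((17-1)/2) mod 17 = -1
(d/p) = -1, so p is inert: (p) stays prime with e=1, f=2, g=1.
Therefore p is inert.

inert


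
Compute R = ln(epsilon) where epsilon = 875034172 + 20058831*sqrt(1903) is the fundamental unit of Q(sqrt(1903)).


epsilon = 875034172 + 20058831*sqrt(1903)
= 1.7501e+09
R = ln(1.7501e+09)
= 21.2829

21.2829


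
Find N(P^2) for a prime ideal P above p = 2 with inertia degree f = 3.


N(P^a) = p^(a*f)
= 2^(2*3)
= 2^6
= 64

64


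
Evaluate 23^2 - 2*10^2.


x^2 - d*y^2
= 23^2 - 2*10^2
= 529 - 200
= 329

329


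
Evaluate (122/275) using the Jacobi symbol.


Compute (122/275) via quadratic reciprocity:
  pull out 2: (2/275) = -1  (since 275 mod 8 = 3)
  reciprocity: (61/275) -> +(275/61)
  reduce: (31/61)
  reciprocity: (31/61) -> +(61/31)
  reduce: (30/31)
  pull out 2: (2/31) = +1  (since 31 mod 8 = 7)
  reciprocity: (15/31) -> -(31/15)
  reduce: (1/15)
  (1/15) = 1
Product of signs = 1

1


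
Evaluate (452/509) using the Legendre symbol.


p = 509 is prime, so compute (452/509) with the reciprocity algorithm (Jacobi-symbol steps: pull out 2s via (2/n), flip via reciprocity, reduce):
  pull out 2: (2/509) = -1  (since 509 mod 8 = 5)
  pull out 2: (2/509) = -1  (since 509 mod 8 = 5)
  reciprocity: (113/509) -> +(509/113)
  reduce: (57/113)
  reciprocity: (57/113) -> +(113/57)
  reduce: (56/57)
  pull out 2: (2/57) = +1  (since 57 mod 8 = 1)
  pull out 2: (2/57) = +1  (since 57 mod 8 = 1)
  pull out 2: (2/57) = +1  (since 57 mod 8 = 1)
  reciprocity: (7/57) -> +(57/7)
  reduce: (1/7)
  (1/7) = 1
Product of signs = 1
(452/509) = 1

1


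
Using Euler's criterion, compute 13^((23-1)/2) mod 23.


p = 23 is prime and the exponent is (p-1)/2 = 11, so by Euler's criterion 13^11 = (13/23) = +1 or -1 mod 23.
Compute by square-and-multiply:
  11 = 8 + 2 + 1 (binary 1011)
  Repeated squaring mod 23: 13^1 = 13, 13^2 = 8, 13^4 = 18, 13^8 = 2
  13^11 = 13^8 * 13^2 * 13^1 = 2 * 8 * 13 mod 23
    2 * 8 = 16 = 16 mod 23
    16 * 13 = 208 = 1 mod 23
  13^11 = 1 mod 23
Result 1: 13 is a quadratic residue mod 23.
13^11 mod 23 = 1

1


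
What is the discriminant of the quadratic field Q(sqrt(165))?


For K = Q(sqrt(d)) with d squarefree: disc(K) = d if d = 1 mod 4, and disc(K) = 4d if d = 2 or 3 mod 4.
Here d = 165, and d mod 4 = 1.
d = 1 mod 4 (O_K = Z[(1+sqrt(d))/2]), so disc(K) = d = 165

165


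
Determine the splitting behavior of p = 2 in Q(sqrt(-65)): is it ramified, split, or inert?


K = Q(sqrt(-65)). Since d mod 4 = 3, disc(K) = -260.
Check p | disc: -260 mod 2 = 0.
p divides disc, so p ramifies: (p) = P^2 with e=2, f=1, g=1.
Therefore p is ramified.

ramified


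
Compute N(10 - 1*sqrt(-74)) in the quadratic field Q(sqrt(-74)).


N(a + b*sqrt(d)) = a^2 - d*b^2
= (10)^2 - (-74)*(-1)^2
= 100 + 74
= 174

174


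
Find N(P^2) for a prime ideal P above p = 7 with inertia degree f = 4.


N(P^a) = p^(a*f)
= 7^(2*4)
= 7^8
= 5764801

5764801


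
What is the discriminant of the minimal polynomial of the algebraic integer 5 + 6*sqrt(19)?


The element 5 + 6*sqrt(19) has minimal polynomial:
x^2 - 10*x - 659
Discriminant = (-10)^2 - 4*(-659)
= 100 + 2636
= 2736

2736


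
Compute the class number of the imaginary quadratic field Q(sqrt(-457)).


K = Q(sqrt(-457)). d mod 4 = 3, so D = disc(K) = 4d = -1828
h(K) equals the number of primitive reduced positive-definite forms (a, b, c) = a*x^2 + b*x*y + c*y^2 with b^2 - 4ac = D,
where reduced means |b| <= a <= c, with b >= 0 whenever |b| = a or a = c, and primitive means gcd(a, b, c) = 1.
Reduced forces 3a^2 <= |D| = 1828, so 1 <= a <= 24; b must have the parity of D, and c = (b^2 - D)/(4a) must be an integer >= a.
Enumerate a = 1..24, b in [-a, a]:
  a=1: (1, 0, 457)  [1]
  a=2: (2, 2, 229)  [1]
  a=3..10: none
  a=11: (11, -8, 43), (11, 8, 43)  [2]
  a=12..16: none
  a=17: (17, -12, 29), (17, 12, 29)  [2]
  a=18..21: none
  a=22: (22, -14, 23), (22, 14, 23)  [2]
  a=23..24: none
Total reduced forms: 1 + 1 + 2 + 2 + 2 = 8
h = 8

8


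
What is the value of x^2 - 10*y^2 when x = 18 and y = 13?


x^2 - d*y^2
= 18^2 - 10*13^2
= 324 - 1690
= -1366

-1366


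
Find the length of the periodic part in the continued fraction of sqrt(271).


Run the CF algorithm for sqrt(271).
a_0 = floor(sqrt(271)) = 16; set m_0=0, q_0=1.
Recurrence: m' = q*a - m,  q' = (d - m'^2)/q,  a' = floor((a_0 + m')/q').
  step 1: m=16, q=15, a=2
  step 2: m=14, q=5, a=6
  step 3: m=16, q=3, a=10
  step 4: m=14, q=25, a=1
  step 5: m=11, q=6, a=4
  step 6: m=13, q=17, a=1
  step 7: m=4, q=15, a=1
  step 8: m=11, q=10, a=2
  step 9: m=9, q=19, a=1
  step 10: m=10, q=9, a=2
  step 11: m=8, q=23, a=1
  step 12: m=15, q=2, a=15
  step 13: m=15, q=23, a=1
  step 14: m=8, q=9, a=2
  step 15: m=10, q=19, a=1
  step 16: m=9, q=10, a=2
  step 17: m=11, q=15, a=1
  step 18: m=4, q=17, a=1
  step 19: m=13, q=6, a=4
  step 20: m=11, q=25, a=1
  step 21: m=14, q=3, a=10
  step 22: m=16, q=5, a=6
  step 23: m=14, q=15, a=2
  step 24: m=16, q=1, a=32
a_24 = 2*a_0 = 32, so the period closes here.
sqrt(271) = [16; 2, 6, 10, 1, 4, 1, 1, 2, 1, 2, 1, 15, 1, 2, 1, 2, 1, 1, 4, 1, 10, 6, 2, 32]
Period length = 24

24


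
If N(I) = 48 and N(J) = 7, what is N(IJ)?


N(IJ) = N(I) * N(J)
= 48 * 7
= 336

336


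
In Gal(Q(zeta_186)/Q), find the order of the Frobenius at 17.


The Frobenius at p in Gal(Q(zeta_n)/Q) = (Z/nZ)* is the class of p, so its order is ord_186(17), the smallest k >= 1 with 17^k = 1 mod 186.
n = 186 = 2 * 3 * 31, phi(186) = 60; the order divides phi(n).
Divisors of 60: 1, 2, 3, 4, 5, 6, 10, 12, 15, 20, 30, 60
Repeated squaring mod 186: 17^1 = 17, 17^2 = 103, 17^4 = 7, 17^8 = 49, 17^16 = 169, 17^32 = 103
Test divisors in increasing order:
  k=1: 17^1 = 17 mod 186
  k=2: 17^2 = 103 mod 186
  k=3: 17^3 = 103 * 17 = 77 mod 186
  k=4: 17^4 = 7 mod 186
  k=5: 17^5 = 7 * 17 = 119 mod 186
  k=6: 17^6 = 7 * 103 = 163 mod 186
  k=10: 17^10 = 49 * 103 = 25 mod 186
  k=12: 17^12 = 49 * 7 = 157 mod 186
  k=15: 17^15 = 49 * 7 * 103 * 17 = 185 mod 186
  k=20: 17^20 = 169 * 7 = 67 mod 186
  k=30: 17^30 = 169 * 49 * 7 * 103 = 1 mod 186  <- first divisor giving 1
Order = 30

30


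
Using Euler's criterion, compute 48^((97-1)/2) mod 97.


p = 97 is prime and the exponent is (p-1)/2 = 48, so by Euler's criterion 48^48 = (48/97) = +1 or -1 mod 97.
Compute by square-and-multiply:
  48 = 32 + 16 (binary 110000)
  Repeated squaring mod 97: 48^1 = 48, 48^2 = 73, 48^4 = 91, 48^8 = 36, 48^16 = 35, 48^32 = 61
  48^48 = 48^32 * 48^16 = 61 * 35 mod 97
    61 * 35 = 2135 = 1 mod 97
  48^48 = 1 mod 97
Result 1: 48 is a quadratic residue mod 97.
48^48 mod 97 = 1

1


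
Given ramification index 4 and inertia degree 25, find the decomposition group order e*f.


|D_P| = e * f
= 4 * 25
= 100

100


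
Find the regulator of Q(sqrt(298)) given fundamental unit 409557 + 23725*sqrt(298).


epsilon = 409557 + 23725*sqrt(298)
= 819114.0000
R = ln(819114.0000)
= 13.6160

13.6160


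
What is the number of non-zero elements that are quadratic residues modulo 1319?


For prime p, the number of non-zero quadratic residues is (p-1)/2.
= (1319-1)/2
= 659

659
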